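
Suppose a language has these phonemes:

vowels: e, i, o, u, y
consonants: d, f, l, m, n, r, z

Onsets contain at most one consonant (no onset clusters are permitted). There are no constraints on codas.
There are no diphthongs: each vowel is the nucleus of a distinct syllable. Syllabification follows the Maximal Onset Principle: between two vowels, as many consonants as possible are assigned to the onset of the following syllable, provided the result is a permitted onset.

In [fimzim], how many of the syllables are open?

0

The vowels are i, i — 2 nuclei, so 2 syllables.
V1 /i/ – V2 /i/: /mz/ splits as /m/ + /z/ (/z/ is the longest suffix that is a licit onset).
So the parse is fim.zim.
Classifying each syllable: /fim/ (closed), /zim/ (closed).
Open syllables: 0.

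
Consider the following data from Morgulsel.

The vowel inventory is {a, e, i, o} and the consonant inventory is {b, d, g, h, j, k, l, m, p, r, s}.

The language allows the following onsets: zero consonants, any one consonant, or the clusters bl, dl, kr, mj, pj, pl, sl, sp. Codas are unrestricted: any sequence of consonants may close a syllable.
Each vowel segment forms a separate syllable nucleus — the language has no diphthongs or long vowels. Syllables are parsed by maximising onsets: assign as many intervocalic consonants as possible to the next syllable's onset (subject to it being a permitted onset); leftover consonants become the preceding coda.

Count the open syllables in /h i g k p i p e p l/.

Nuclei (vowels): i, i, e → 3 syllables.
/i…i/ gap (V1→V2): /gkp/ — longest licit onset from the right is /p/, leaving /gk/ as coda.
/i…e/ gap (V2→V3): just /p/ — single C goes to the following onset.
Result: higk.pi.pepl.
Classifying each syllable: /higk/ (closed), /pi/ (open), /pepl/ (closed).
Open syllables: 1.

1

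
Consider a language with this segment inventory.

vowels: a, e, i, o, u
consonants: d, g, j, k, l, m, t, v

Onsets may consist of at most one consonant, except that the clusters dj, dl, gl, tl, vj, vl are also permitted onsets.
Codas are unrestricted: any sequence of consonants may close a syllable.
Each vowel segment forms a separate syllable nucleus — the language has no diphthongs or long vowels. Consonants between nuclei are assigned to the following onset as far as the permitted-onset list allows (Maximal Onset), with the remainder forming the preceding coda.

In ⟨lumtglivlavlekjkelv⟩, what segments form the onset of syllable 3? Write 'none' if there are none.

vl

Vowels present: u, i, a, e, e; each is a nucleus, giving 5 syllables.
V1 /u/ – V2 /i/: cluster /mtgl/ — the longest permitted-onset suffix is /gl/; onset = /gl/, preceding coda = /mt/.
V2 /i/ – V3 /a/: cluster /vl/ — /vl/ is itself a permitted onset, so the whole cluster goes right; preceding coda = ∅.
V3 /a/ – V4 /e/: /vl/ is a licit onset in full, so it all attaches to the next syllable.
V4 /e/ – V5 /e/: /kjk/; trying suffixes from longest down, /k/ is the first permitted one, so coda /kj/ | onset /k/.
Result: lumt.gli.vla.vlekj.kelv.
Syllable 3 is /vla/: onset /vl/, nucleus /a/, coda ∅.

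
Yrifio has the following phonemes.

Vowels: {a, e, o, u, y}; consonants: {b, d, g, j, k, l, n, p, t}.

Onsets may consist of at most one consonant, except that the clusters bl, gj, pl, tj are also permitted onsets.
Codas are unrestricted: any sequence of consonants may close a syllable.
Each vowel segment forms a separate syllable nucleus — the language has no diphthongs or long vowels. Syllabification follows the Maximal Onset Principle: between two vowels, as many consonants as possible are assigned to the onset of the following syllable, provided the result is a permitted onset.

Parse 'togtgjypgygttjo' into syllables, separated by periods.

Vowels present: o, y, y, o; each is a nucleus, giving 4 syllables.
Between /o/ (V1) and /y/ (V2): cluster /gtgj/ — the longest permitted-onset suffix is /gj/; onset = /gj/, preceding coda = /gt/.
Between /y/ (V2) and /y/ (V3): cluster /pg/ — the longest permitted-onset suffix is /g/; onset = /g/, preceding coda = /p/.
Between /y/ (V3) and /o/ (V4): /gttj/ splits as /gt/ + /tj/ (/tj/ is the longest suffix that is a licit onset).

togt.gjyp.gygt.tjo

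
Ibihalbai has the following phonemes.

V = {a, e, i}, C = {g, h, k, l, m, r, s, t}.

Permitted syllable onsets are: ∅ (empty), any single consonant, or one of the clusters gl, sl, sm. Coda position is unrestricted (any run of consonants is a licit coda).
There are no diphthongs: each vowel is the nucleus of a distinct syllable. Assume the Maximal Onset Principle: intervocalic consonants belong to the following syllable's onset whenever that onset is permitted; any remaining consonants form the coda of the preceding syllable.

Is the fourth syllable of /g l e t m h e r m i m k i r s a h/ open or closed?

The vowels are e, e, i, i, a — 5 nuclei, so 5 syllables.
V1 /e/ – V2 /e/: cluster /tmh/ — the longest permitted-onset suffix is /h/; onset = /h/, preceding coda = /tm/.
V2 /e/ – V3 /i/: /rm/ — longest licit onset from the right is /m/, leaving /r/ as coda.
V3 /i/ – V4 /i/: cluster /mk/ — the longest permitted-onset suffix is /k/; onset = /k/, preceding coda = /m/.
V4 /i/ – V5 /a/: /rs/ splits as /r/ + /s/ (/s/ is the longest suffix that is a licit onset).
Result: gletm.her.mim.kir.sah.
Syllable 4 is /kir/ with coda /r/, so it is closed.

closed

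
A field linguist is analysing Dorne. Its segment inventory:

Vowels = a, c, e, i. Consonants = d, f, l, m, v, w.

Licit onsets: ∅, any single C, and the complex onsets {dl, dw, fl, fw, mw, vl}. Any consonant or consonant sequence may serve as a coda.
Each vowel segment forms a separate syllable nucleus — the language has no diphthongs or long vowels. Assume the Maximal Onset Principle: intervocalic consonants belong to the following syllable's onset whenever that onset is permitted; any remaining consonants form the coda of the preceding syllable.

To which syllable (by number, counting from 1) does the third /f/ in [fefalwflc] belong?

The vowels are e, a, c — 3 nuclei, so 3 syllables.
V1 /e/ – V2 /a/: /f/ is a single consonant, so it becomes the next onset.
V2 /a/ – V3 /c/: cluster /lwfl/ — the longest permitted-onset suffix is /fl/; onset = /fl/, preceding coda = /lw/.
Syllabification: fe.falw.flc.
The third /f/ is in the onset of syllable 3 (/flc/).

3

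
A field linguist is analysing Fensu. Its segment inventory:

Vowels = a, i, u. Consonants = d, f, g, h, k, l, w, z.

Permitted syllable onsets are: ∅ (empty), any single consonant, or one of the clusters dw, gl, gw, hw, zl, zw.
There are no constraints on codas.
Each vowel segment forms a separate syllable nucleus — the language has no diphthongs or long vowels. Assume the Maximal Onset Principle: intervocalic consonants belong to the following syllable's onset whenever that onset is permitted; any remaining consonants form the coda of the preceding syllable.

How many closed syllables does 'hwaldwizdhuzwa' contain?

The vowels are a, i, u, a — 4 nuclei, so 4 syllables.
/a…i/ gap (V1→V2): cluster /ldw/ — the longest permitted-onset suffix is /dw/; onset = /dw/, preceding coda = /l/.
/i…u/ gap (V2→V3): /zdh/ splits as /zd/ + /h/ (/h/ is the longest suffix that is a licit onset).
/u…a/ gap (V3→V4): /zw/ — entire cluster is a permitted onset → onset /zw/, coda ∅.
So the parse is hwal.dwizd.hu.zwa.
Classifying each syllable: /hwal/ (closed), /dwizd/ (closed), /hu/ (open), /zwa/ (open).
Closed syllables: 2.

2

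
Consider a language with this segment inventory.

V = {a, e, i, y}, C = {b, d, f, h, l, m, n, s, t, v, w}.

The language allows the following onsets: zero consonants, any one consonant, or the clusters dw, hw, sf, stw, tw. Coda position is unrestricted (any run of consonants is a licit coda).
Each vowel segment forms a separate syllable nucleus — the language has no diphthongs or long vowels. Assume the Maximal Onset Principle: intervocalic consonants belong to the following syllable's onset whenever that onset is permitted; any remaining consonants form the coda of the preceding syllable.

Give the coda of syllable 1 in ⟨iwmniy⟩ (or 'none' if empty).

wm

Vowels present: i, i, y; each is a nucleus, giving 3 syllables.
V1 /i/ – V2 /i/: /wmn/ — longest licit onset from the right is /n/, leaving /wm/ as coda.
V2 /i/ – V3 /y/: hiatus — the boundary sits between the two vowels.
Putting it together: iwm.ni.y.
Syllable 1 is /iwm/: onset ∅, nucleus /i/, coda /wm/.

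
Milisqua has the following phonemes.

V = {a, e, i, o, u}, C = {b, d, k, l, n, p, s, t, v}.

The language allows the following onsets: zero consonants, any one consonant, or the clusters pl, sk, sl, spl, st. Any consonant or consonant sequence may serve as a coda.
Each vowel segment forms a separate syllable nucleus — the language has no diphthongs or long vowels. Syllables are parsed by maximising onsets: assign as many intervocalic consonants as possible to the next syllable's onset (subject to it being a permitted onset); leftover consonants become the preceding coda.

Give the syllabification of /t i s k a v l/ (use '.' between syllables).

The vowels are i, a — 2 nuclei, so 2 syllables.
/i…a/ gap (V1→V2): /sk/ — entire cluster is a permitted onset → onset /sk/, coda ∅.

ti.skavl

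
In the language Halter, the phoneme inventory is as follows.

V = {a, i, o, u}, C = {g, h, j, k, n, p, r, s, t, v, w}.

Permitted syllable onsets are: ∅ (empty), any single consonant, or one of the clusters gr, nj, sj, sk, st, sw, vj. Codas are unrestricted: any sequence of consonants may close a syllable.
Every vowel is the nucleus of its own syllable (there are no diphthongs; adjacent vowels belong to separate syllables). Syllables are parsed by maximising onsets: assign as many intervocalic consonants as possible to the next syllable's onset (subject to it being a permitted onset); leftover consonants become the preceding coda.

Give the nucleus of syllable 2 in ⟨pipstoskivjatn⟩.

o

Vowels present: i, o, i, a; each is a nucleus, giving 4 syllables.
The second nucleus (vowel 2 from the left) is /o/.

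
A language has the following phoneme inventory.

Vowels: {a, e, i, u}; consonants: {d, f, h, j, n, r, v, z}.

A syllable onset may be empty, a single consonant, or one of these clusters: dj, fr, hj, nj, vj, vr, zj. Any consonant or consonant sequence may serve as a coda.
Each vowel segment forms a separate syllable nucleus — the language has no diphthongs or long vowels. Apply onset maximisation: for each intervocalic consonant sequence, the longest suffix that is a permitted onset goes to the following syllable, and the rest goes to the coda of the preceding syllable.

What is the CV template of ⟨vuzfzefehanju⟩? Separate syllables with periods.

The vowels are u, e, e, a, u — 5 nuclei, so 5 syllables.
V1 /u/ – V2 /e/: /zfz/ splits as /zf/ + /z/ (/z/ is the longest suffix that is a licit onset).
V2 /e/ – V3 /e/: just /f/ — single C goes to the following onset.
V3 /e/ – V4 /a/: just /h/ — single C goes to the following onset.
V4 /a/ – V5 /u/: /nj/ — entire cluster is a permitted onset → onset /nj/, coda ∅.
Putting it together: vuzf.ze.fe.ha.nju.
Mapping each syllable to C/V: /vuzf/ → CVCC, /ze/ → CV, /fe/ → CV, /ha/ → CV, /nju/ → CCV.

CVCC.CV.CV.CV.CCV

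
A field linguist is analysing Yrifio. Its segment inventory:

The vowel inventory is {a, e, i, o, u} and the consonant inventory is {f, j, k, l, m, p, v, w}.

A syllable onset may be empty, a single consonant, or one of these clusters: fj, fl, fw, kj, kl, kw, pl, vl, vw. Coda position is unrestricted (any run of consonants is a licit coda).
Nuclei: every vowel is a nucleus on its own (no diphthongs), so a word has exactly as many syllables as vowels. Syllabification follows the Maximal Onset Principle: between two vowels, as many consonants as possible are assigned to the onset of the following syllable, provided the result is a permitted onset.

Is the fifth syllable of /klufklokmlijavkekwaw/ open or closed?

The vowels are u, o, i, a, e, a — 6 nuclei, so 6 syllables.
Between /u/ (V1) and /o/ (V2): /fkl/ splits as /f/ + /kl/ (/kl/ is the longest suffix that is a licit onset).
Between /o/ (V2) and /i/ (V3): cluster /kml/ — the longest permitted-onset suffix is /l/; onset = /l/, preceding coda = /km/.
Between /i/ (V3) and /a/ (V4): just /j/ — single C goes to the following onset.
Between /a/ (V4) and /e/ (V5): /vk/ — longest licit onset from the right is /k/, leaving /v/ as coda.
Between /e/ (V5) and /a/ (V6): cluster /kw/ — /kw/ is itself a permitted onset, so the whole cluster goes right; preceding coda = ∅.
Result: kluf.klokm.li.jav.ke.kwaw.
Syllable 5 is /ke/; it ends in its nucleus with no coda, so it is open.

open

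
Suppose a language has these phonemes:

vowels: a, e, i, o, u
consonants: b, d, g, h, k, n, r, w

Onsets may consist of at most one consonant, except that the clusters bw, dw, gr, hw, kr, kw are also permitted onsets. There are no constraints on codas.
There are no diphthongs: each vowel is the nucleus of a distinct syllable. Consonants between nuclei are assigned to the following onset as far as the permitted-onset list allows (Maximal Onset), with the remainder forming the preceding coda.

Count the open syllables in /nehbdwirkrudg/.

Nuclei (vowels): e, i, u → 3 syllables.
V1 /e/ – V2 /i/: /hbdw/; trying suffixes from longest down, /dw/ is the first permitted one, so coda /hb/ | onset /dw/.
V2 /i/ – V3 /u/: /rkr/ splits as /r/ + /kr/ (/kr/ is the longest suffix that is a licit onset).
So the parse is nehb.dwir.krudg.
Classifying each syllable: /nehb/ (closed), /dwir/ (closed), /krudg/ (closed).
Open syllables: 0.

0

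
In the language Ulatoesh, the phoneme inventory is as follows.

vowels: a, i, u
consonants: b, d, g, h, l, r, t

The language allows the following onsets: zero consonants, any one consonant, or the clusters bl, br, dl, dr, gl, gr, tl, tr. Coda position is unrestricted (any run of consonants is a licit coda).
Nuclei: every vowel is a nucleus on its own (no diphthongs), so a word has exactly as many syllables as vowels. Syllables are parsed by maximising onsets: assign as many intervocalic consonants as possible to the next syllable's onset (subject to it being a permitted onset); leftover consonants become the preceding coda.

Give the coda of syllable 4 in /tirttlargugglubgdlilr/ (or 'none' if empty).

Vowels present: i, a, u, u, i; each is a nucleus, giving 5 syllables.
V1 /i/ – V2 /a/: cluster /rttl/ — the longest permitted-onset suffix is /tl/; onset = /tl/, preceding coda = /rt/.
V2 /a/ – V3 /u/: /rg/ — longest licit onset from the right is /g/, leaving /r/ as coda.
V3 /u/ – V4 /u/: /ggl/; trying suffixes from longest down, /gl/ is the first permitted one, so coda /g/ | onset /gl/.
V4 /u/ – V5 /i/: /bgdl/ — longest licit onset from the right is /dl/, leaving /bg/ as coda.
Result: tirt.tlar.gug.glubg.dlilr.
Syllable 4 is /glubg/: onset /gl/, nucleus /u/, coda /bg/.

bg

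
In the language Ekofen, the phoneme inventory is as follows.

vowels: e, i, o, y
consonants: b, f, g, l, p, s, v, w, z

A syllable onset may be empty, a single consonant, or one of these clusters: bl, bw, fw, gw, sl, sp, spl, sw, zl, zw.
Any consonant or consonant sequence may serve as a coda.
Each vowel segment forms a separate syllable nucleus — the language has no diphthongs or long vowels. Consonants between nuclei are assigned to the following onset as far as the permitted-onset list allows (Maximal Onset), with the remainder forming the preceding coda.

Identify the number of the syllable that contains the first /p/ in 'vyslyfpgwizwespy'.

Vowels present: y, y, i, e, y; each is a nucleus, giving 5 syllables.
Between /y/ (V1) and /y/ (V2): cluster /sl/ — /sl/ is itself a permitted onset, so the whole cluster goes right; preceding coda = ∅.
Between /y/ (V2) and /i/ (V3): /fpgw/ — longest licit onset from the right is /gw/, leaving /fp/ as coda.
Between /i/ (V3) and /e/ (V4): /zw/ is a licit onset in full, so it all attaches to the next syllable.
Between /e/ (V4) and /y/ (V5): cluster /sp/ — /sp/ is itself a permitted onset, so the whole cluster goes right; preceding coda = ∅.
Syllabification: vy.slyfp.gwi.zwe.spy.
The first /p/ is in the coda of syllable 2 (/slyfp/).

2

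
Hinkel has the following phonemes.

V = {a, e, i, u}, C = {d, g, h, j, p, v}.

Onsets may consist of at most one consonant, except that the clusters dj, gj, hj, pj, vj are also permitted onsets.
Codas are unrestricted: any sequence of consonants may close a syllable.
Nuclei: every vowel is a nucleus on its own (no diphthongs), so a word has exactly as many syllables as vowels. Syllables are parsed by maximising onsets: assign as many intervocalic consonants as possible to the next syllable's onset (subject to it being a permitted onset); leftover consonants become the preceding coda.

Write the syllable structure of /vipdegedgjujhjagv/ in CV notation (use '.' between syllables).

Vowels present: i, e, e, u, a; each is a nucleus, giving 5 syllables.
/i…e/ gap (V1→V2): cluster /pd/ — the longest permitted-onset suffix is /d/; onset = /d/, preceding coda = /p/.
/e…e/ gap (V2→V3): just /g/ — single C goes to the following onset.
/e…u/ gap (V3→V4): /dgj/ — longest licit onset from the right is /gj/, leaving /d/ as coda.
/u…a/ gap (V4→V5): cluster /jhj/ — the longest permitted-onset suffix is /hj/; onset = /hj/, preceding coda = /j/.
Syllabification: vip.de.ged.gjuj.hjagv.
Mapping each syllable to C/V: /vip/ → CVC, /de/ → CV, /ged/ → CVC, /gjuj/ → CCVC, /hjagv/ → CCVCC.

CVC.CV.CVC.CCVC.CCVCC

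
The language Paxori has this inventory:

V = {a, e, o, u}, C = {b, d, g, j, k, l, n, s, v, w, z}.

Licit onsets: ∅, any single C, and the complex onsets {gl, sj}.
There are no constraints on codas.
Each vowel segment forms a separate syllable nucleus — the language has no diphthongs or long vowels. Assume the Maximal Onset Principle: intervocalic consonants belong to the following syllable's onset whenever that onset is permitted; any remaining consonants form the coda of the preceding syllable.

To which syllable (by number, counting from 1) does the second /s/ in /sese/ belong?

2

Nuclei (vowels): e, e → 2 syllables.
/e…e/ gap (V1→V2): /s/ is a single consonant, so it becomes the next onset.
Putting it together: se.se.
The second /s/ is in the onset of syllable 2 (/se/).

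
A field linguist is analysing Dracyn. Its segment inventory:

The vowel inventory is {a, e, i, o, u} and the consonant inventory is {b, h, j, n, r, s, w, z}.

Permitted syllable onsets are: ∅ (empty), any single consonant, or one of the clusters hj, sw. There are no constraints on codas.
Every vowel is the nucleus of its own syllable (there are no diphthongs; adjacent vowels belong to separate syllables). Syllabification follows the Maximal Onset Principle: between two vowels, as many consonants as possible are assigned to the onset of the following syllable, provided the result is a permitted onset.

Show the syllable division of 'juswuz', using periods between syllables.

The vowels are u, u — 2 nuclei, so 2 syllables.
Between /u/ (V1) and /u/ (V2): /sw/ is a licit onset in full, so it all attaches to the next syllable.

ju.swuz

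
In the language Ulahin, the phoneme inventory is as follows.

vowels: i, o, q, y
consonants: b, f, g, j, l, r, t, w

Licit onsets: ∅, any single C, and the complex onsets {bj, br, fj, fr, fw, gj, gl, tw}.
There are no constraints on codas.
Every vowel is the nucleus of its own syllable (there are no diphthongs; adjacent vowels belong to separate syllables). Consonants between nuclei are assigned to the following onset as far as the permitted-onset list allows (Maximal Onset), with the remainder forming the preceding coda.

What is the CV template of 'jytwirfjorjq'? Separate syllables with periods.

CV.CCVC.CCVC.CV

The vowels are y, i, o, q — 4 nuclei, so 4 syllables.
σ1/σ2 boundary: cluster /tw/ — /tw/ is itself a permitted onset, so the whole cluster goes right; preceding coda = ∅.
σ2/σ3 boundary: /rfj/ splits as /r/ + /fj/ (/fj/ is the longest suffix that is a licit onset).
σ3/σ4 boundary: /rj/ splits as /r/ + /j/ (/j/ is the longest suffix that is a licit onset).
Syllabification: jy.twir.fjor.jq.
Mapping each syllable to C/V: /jy/ → CV, /twir/ → CCVC, /fjor/ → CCVC, /jq/ → CV.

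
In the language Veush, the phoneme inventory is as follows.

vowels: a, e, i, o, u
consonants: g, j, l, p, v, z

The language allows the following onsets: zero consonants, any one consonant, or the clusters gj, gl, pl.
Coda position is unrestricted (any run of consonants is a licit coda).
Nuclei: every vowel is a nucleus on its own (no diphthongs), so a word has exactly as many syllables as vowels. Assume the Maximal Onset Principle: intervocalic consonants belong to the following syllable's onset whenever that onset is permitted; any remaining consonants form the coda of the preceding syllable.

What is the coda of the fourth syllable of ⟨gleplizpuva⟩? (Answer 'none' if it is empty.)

none

Nuclei (vowels): e, i, u, a → 4 syllables.
σ1/σ2 boundary: cluster /pl/ — /pl/ is itself a permitted onset, so the whole cluster goes right; preceding coda = ∅.
σ2/σ3 boundary: /zp/ — longest licit onset from the right is /p/, leaving /z/ as coda.
σ3/σ4 boundary: just /v/ — single C goes to the following onset.
So the parse is gle.pliz.pu.va.
Syllable 4 is /va/: onset /v/, nucleus /a/, coda ∅.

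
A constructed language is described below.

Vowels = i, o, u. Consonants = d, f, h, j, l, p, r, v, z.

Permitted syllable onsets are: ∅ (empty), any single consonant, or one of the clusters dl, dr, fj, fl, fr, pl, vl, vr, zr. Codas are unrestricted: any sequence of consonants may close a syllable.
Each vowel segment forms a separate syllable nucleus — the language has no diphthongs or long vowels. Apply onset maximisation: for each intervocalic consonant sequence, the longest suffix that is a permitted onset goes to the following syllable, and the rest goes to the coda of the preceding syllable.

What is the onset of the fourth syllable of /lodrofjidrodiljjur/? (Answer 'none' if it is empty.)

dr

Nuclei (vowels): o, o, i, o, i, u → 6 syllables.
/o…o/ gap (V1→V2): /dr/ — entire cluster is a permitted onset → onset /dr/, coda ∅.
/o…i/ gap (V2→V3): /fj/ — entire cluster is a permitted onset → onset /fj/, coda ∅.
/i…o/ gap (V3→V4): /dr/ — entire cluster is a permitted onset → onset /dr/, coda ∅.
/o…i/ gap (V4→V5): /d/ is a single consonant, so it becomes the next onset.
/i…u/ gap (V5→V6): /ljj/ — longest licit onset from the right is /j/, leaving /lj/ as coda.
Syllabification: lo.dro.fji.dro.dilj.jur.
Syllable 4 is /dro/: onset /dr/, nucleus /o/, coda ∅.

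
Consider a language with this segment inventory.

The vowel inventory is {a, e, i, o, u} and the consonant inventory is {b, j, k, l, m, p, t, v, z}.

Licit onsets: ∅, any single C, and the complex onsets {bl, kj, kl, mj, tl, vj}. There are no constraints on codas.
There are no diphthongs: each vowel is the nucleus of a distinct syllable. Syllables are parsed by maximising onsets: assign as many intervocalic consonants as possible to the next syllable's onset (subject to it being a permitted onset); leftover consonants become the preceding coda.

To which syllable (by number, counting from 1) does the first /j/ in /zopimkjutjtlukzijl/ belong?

3

Vowels present: o, i, u, u, i; each is a nucleus, giving 5 syllables.
/o…i/ gap (V1→V2): /p/ → onset of the next syllable (single consonants are always licit onsets).
/i…u/ gap (V2→V3): /mkj/ splits as /m/ + /kj/ (/kj/ is the longest suffix that is a licit onset).
/u…u/ gap (V3→V4): cluster /tjtl/ — the longest permitted-onset suffix is /tl/; onset = /tl/, preceding coda = /tj/.
/u…i/ gap (V4→V5): cluster /kz/ — the longest permitted-onset suffix is /z/; onset = /z/, preceding coda = /k/.
Syllabification: zo.pim.kjutj.tluk.zijl.
The first /j/ is in the onset of syllable 3 (/kjutj/).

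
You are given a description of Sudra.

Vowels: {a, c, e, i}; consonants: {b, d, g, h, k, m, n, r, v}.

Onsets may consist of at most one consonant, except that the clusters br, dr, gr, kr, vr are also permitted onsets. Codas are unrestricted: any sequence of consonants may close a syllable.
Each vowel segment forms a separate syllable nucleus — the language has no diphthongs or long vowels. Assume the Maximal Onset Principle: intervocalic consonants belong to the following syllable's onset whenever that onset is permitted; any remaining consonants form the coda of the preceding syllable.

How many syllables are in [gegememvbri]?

Vowels present: e, e, e, i; each is a nucleus, giving 4 syllables.

4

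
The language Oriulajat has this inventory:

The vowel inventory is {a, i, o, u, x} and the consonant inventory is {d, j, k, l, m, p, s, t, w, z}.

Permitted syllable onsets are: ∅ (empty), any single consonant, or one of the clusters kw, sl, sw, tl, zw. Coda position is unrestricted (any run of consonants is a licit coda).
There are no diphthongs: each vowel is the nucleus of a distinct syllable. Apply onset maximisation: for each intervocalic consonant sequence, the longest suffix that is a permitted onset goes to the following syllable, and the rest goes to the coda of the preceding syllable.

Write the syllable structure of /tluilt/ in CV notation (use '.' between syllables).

CCV.VCC

Vowels present: u, i; each is a nucleus, giving 2 syllables.
/u…i/ gap (V1→V2): no consonants, so the boundary falls immediately after /u/.
Syllabification: tlu.ilt.
Mapping each syllable to C/V: /tlu/ → CCV, /ilt/ → VCC.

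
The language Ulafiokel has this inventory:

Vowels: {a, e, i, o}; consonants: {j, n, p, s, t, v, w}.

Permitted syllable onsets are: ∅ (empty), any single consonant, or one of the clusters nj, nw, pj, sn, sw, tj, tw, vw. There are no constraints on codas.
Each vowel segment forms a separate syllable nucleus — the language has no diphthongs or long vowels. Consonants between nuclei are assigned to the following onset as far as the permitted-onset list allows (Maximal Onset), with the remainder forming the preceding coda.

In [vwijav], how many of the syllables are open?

The vowels are i, a — 2 nuclei, so 2 syllables.
Between /i/ (V1) and /a/ (V2): just /j/ — single C goes to the following onset.
So the parse is vwi.jav.
Classifying each syllable: /vwi/ (open), /jav/ (closed).
Open syllables: 1.

1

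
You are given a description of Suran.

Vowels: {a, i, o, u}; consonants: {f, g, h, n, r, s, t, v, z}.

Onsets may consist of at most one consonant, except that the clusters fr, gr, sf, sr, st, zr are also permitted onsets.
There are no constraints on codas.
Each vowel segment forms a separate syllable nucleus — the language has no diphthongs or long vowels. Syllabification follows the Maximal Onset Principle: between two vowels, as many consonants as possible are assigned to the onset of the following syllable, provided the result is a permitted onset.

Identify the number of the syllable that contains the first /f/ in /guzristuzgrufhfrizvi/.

4

Nuclei (vowels): u, i, u, u, i, i → 6 syllables.
σ1/σ2 boundary: /zr/ is a licit onset in full, so it all attaches to the next syllable.
σ2/σ3 boundary: cluster /st/ — /st/ is itself a permitted onset, so the whole cluster goes right; preceding coda = ∅.
σ3/σ4 boundary: /zgr/ — longest licit onset from the right is /gr/, leaving /z/ as coda.
σ4/σ5 boundary: /fhfr/; trying suffixes from longest down, /fr/ is the first permitted one, so coda /fh/ | onset /fr/.
σ5/σ6 boundary: cluster /zv/ — the longest permitted-onset suffix is /v/; onset = /v/, preceding coda = /z/.
Syllabification: gu.zri.stuz.grufh.friz.vi.
The first /f/ is in the coda of syllable 4 (/grufh/).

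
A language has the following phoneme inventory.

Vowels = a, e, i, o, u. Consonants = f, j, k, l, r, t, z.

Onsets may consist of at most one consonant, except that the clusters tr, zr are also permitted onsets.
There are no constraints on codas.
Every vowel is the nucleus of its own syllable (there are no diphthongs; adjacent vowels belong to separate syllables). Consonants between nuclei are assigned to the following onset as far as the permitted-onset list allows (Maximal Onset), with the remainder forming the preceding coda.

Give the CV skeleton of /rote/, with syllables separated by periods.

CV.CV

Nuclei (vowels): o, e → 2 syllables.
/o…e/ gap (V1→V2): just /t/ — single C goes to the following onset.
Result: ro.te.
Mapping each syllable to C/V: /ro/ → CV, /te/ → CV.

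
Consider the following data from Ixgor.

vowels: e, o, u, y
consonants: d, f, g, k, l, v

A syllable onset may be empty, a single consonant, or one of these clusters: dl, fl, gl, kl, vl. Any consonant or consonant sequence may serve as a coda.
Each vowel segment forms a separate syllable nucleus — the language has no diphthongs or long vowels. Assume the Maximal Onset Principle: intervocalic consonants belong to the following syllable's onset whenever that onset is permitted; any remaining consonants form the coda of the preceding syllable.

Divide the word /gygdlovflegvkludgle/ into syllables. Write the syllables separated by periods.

The vowels are y, o, e, u, e — 5 nuclei, so 5 syllables.
V1 /y/ – V2 /o/: /gdl/; trying suffixes from longest down, /dl/ is the first permitted one, so coda /g/ | onset /dl/.
V2 /o/ – V3 /e/: /vfl/; trying suffixes from longest down, /fl/ is the first permitted one, so coda /v/ | onset /fl/.
V3 /e/ – V4 /u/: /gvkl/ — longest licit onset from the right is /kl/, leaving /gv/ as coda.
V4 /u/ – V5 /e/: /dgl/ splits as /d/ + /gl/ (/gl/ is the longest suffix that is a licit onset).

gyg.dlov.flegv.klud.gle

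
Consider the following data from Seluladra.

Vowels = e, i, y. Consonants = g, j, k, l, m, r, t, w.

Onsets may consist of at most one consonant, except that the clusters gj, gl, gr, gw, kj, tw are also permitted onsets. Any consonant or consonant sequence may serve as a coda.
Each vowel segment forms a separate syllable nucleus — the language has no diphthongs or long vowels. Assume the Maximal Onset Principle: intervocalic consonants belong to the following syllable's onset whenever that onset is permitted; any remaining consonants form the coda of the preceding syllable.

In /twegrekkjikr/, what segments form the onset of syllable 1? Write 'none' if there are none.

Vowels present: e, e, i; each is a nucleus, giving 3 syllables.
Between /e/ (V1) and /e/ (V2): /gr/ is a licit onset in full, so it all attaches to the next syllable.
Between /e/ (V2) and /i/ (V3): /kkj/ splits as /k/ + /kj/ (/kj/ is the longest suffix that is a licit onset).
Putting it together: twe.grek.kjikr.
Syllable 1 is /twe/: onset /tw/, nucleus /e/, coda ∅.

tw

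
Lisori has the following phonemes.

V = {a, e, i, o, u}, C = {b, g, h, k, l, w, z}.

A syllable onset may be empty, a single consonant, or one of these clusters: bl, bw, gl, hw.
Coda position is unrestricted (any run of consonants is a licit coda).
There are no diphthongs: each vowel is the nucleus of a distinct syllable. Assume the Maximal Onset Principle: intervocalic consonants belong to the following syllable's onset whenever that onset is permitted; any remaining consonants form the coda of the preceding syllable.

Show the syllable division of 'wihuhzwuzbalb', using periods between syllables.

The vowels are i, u, u, a — 4 nuclei, so 4 syllables.
σ1/σ2 boundary: /h/ → onset of the next syllable (single consonants are always licit onsets).
σ2/σ3 boundary: cluster /hzw/ — the longest permitted-onset suffix is /w/; onset = /w/, preceding coda = /hz/.
σ3/σ4 boundary: cluster /zb/ — the longest permitted-onset suffix is /b/; onset = /b/, preceding coda = /z/.

wi.huhz.wuz.balb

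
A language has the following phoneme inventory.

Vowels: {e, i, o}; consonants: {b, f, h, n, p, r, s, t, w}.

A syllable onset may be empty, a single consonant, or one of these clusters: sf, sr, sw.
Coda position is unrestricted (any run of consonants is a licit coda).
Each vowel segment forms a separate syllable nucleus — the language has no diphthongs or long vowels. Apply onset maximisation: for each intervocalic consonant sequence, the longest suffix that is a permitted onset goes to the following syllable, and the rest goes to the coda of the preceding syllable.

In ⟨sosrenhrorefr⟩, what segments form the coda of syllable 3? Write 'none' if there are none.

Nuclei (vowels): o, e, o, e → 4 syllables.
V1 /o/ – V2 /e/: /sr/ is a licit onset in full, so it all attaches to the next syllable.
V2 /e/ – V3 /o/: /nhr/ splits as /nh/ + /r/ (/r/ is the longest suffix that is a licit onset).
V3 /o/ – V4 /e/: /r/ → onset of the next syllable (single consonants are always licit onsets).
Result: so.srenh.ro.refr.
Syllable 3 is /ro/: onset /r/, nucleus /o/, coda ∅.

none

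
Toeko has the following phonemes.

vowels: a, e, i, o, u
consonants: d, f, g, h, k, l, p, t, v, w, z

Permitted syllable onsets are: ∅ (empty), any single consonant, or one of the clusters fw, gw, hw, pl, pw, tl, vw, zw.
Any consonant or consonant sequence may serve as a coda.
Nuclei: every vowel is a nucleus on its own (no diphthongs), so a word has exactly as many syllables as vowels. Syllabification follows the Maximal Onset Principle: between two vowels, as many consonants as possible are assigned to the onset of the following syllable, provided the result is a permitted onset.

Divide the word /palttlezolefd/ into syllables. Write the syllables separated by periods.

Vowels present: a, e, o, e; each is a nucleus, giving 4 syllables.
σ1/σ2 boundary: cluster /lttl/ — the longest permitted-onset suffix is /tl/; onset = /tl/, preceding coda = /lt/.
σ2/σ3 boundary: /z/ is a single consonant, so it becomes the next onset.
σ3/σ4 boundary: /l/ → onset of the next syllable (single consonants are always licit onsets).

palt.tle.zo.lefd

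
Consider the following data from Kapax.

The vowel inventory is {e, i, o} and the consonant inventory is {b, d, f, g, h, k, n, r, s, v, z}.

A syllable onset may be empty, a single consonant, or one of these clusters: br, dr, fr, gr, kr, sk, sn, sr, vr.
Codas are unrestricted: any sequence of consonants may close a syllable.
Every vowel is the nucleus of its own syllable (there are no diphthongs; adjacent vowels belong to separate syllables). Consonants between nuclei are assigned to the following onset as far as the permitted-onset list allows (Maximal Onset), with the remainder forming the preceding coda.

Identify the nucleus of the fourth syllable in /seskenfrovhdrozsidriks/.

o

The vowels are e, e, o, o, i, i — 6 nuclei, so 6 syllables.
The fourth nucleus (vowel 4 from the left) is /o/.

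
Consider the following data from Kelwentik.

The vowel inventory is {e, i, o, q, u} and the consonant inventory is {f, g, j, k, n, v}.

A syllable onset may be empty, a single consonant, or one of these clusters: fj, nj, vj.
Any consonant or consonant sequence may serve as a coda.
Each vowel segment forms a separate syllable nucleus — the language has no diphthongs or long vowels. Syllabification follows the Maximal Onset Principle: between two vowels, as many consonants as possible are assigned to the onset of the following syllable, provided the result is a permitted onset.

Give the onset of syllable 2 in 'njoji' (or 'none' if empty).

j

Vowels present: o, i; each is a nucleus, giving 2 syllables.
V1 /o/ – V2 /i/: /j/ is a single consonant, so it becomes the next onset.
Result: njo.ji.
Syllable 2 is /ji/: onset /j/, nucleus /i/, coda ∅.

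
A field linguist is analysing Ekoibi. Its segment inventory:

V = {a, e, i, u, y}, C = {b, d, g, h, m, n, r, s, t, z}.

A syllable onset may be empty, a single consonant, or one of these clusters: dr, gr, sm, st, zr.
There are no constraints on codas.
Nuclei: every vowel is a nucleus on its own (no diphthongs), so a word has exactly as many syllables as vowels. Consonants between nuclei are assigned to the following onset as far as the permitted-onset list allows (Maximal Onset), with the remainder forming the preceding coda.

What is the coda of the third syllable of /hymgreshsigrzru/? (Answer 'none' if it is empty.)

gr

The vowels are y, e, i, u — 4 nuclei, so 4 syllables.
V1 /y/ – V2 /e/: /mgr/ splits as /m/ + /gr/ (/gr/ is the longest suffix that is a licit onset).
V2 /e/ – V3 /i/: /shs/; trying suffixes from longest down, /s/ is the first permitted one, so coda /sh/ | onset /s/.
V3 /i/ – V4 /u/: /grzr/; trying suffixes from longest down, /zr/ is the first permitted one, so coda /gr/ | onset /zr/.
Putting it together: hym.gresh.sigr.zru.
Syllable 3 is /sigr/: onset /s/, nucleus /i/, coda /gr/.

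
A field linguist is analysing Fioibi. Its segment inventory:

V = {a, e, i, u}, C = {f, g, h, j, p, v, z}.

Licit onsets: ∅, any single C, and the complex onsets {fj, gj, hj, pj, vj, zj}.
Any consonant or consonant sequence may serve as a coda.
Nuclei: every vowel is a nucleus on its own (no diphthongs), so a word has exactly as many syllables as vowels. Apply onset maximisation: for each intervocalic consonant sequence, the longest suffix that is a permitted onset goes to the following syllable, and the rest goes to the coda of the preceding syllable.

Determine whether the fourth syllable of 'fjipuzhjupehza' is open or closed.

closed

The vowels are i, u, u, e, a — 5 nuclei, so 5 syllables.
σ1/σ2 boundary: /p/ is a single consonant, so it becomes the next onset.
σ2/σ3 boundary: /zhj/ splits as /z/ + /hj/ (/hj/ is the longest suffix that is a licit onset).
σ3/σ4 boundary: /p/ is a single consonant, so it becomes the next onset.
σ4/σ5 boundary: /hz/; trying suffixes from longest down, /z/ is the first permitted one, so coda /h/ | onset /z/.
Syllabification: fji.puz.hju.peh.za.
Syllable 4 is /peh/ with coda /h/, so it is closed.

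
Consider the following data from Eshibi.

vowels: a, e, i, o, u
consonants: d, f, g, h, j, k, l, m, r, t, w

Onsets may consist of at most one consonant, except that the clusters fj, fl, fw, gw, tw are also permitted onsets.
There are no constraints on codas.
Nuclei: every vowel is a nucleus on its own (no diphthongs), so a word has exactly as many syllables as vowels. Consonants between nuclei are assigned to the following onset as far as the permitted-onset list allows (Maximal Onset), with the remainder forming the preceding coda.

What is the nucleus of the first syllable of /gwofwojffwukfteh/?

Vowels present: o, o, u, e; each is a nucleus, giving 4 syllables.
The first nucleus (vowel 1 from the left) is /o/.

o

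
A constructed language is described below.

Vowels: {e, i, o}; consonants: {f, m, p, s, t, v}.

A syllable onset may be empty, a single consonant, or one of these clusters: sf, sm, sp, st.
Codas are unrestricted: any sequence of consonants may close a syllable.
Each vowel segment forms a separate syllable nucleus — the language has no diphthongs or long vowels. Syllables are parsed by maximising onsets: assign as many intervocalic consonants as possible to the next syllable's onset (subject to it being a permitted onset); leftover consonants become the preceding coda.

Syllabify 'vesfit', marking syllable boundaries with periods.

ve.sfit

The vowels are e, i — 2 nuclei, so 2 syllables.
/e…i/ gap (V1→V2): /sf/ — entire cluster is a permitted onset → onset /sf/, coda ∅.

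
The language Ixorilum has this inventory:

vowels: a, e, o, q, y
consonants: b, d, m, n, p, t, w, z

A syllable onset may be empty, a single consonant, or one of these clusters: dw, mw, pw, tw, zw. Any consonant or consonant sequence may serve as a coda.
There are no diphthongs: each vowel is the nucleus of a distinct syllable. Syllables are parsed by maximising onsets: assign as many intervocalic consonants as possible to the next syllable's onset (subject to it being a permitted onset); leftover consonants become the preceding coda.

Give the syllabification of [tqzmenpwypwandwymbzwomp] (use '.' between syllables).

tqz.men.pwy.pwan.dwymb.zwomp

The vowels are q, e, y, a, y, o — 6 nuclei, so 6 syllables.
Between /q/ (V1) and /e/ (V2): /zm/; trying suffixes from longest down, /m/ is the first permitted one, so coda /z/ | onset /m/.
Between /e/ (V2) and /y/ (V3): /npw/ splits as /n/ + /pw/ (/pw/ is the longest suffix that is a licit onset).
Between /y/ (V3) and /a/ (V4): /pw/ — entire cluster is a permitted onset → onset /pw/, coda ∅.
Between /a/ (V4) and /y/ (V5): /ndw/; trying suffixes from longest down, /dw/ is the first permitted one, so coda /n/ | onset /dw/.
Between /y/ (V5) and /o/ (V6): cluster /mbzw/ — the longest permitted-onset suffix is /zw/; onset = /zw/, preceding coda = /mb/.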